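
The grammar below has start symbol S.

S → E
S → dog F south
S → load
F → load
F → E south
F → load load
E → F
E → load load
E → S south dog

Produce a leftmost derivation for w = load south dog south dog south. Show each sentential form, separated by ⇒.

S ⇒ E ⇒ F ⇒ E south ⇒ S south dog south ⇒ E south dog south ⇒ S south dog south dog south ⇒ load south dog south dog south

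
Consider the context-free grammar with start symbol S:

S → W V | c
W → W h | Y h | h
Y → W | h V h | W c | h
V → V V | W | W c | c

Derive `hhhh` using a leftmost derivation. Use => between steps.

S => WV => WhV => WhhV => hhhV => hhhW => hhhh

S => WV   [S → W V]
WV => WhV   [W → W h]
WhV => WhhV   [W → W h]
WhhV => hhhV   [W → h]
hhhV => hhhW   [V → W]
hhhW => hhhh   [W → h]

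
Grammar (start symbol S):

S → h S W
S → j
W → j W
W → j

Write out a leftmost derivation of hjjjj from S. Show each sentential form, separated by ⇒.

S ⇒ hSW ⇒ hjW ⇒ hjjW ⇒ hjjjW ⇒ hjjjj

S ⇒ hSW   [S → h S W]
hSW ⇒ hjW   [S → j]
hjW ⇒ hjjW   [W → j W]
hjjW ⇒ hjjjW   [W → j W]
hjjjW ⇒ hjjjj   [W → j]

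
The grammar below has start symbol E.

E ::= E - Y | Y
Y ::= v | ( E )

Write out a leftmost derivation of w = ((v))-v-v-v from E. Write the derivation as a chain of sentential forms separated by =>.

E => E-Y   [E ::= E - Y]
E-Y => E-Y-Y   [E ::= E - Y]
E-Y-Y => E-Y-Y-Y   [E ::= E - Y]
E-Y-Y-Y => Y-Y-Y-Y   [E ::= Y]
Y-Y-Y-Y => (E)-Y-Y-Y   [Y ::= ( E )]
(E)-Y-Y-Y => (Y)-Y-Y-Y   [E ::= Y]
(Y)-Y-Y-Y => ((E))-Y-Y-Y   [Y ::= ( E )]
((E))-Y-Y-Y => ((Y))-Y-Y-Y   [E ::= Y]
((Y))-Y-Y-Y => ((v))-Y-Y-Y   [Y ::= v]
((v))-Y-Y-Y => ((v))-v-Y-Y   [Y ::= v]
((v))-v-Y-Y => ((v))-v-v-Y   [Y ::= v]
((v))-v-v-Y => ((v))-v-v-v   [Y ::= v]

E => E-Y => E-Y-Y => E-Y-Y-Y => Y-Y-Y-Y => (E)-Y-Y-Y => (Y)-Y-Y-Y => ((E))-Y-Y-Y => ((Y))-Y-Y-Y => ((v))-Y-Y-Y => ((v))-v-Y-Y => ((v))-v-v-Y => ((v))-v-v-v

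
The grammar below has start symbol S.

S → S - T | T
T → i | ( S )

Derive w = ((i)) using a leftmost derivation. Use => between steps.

S => T   [S → T]
T => (S)   [T → ( S )]
(S) => (T)   [S → T]
(T) => ((S))   [T → ( S )]
((S)) => ((T))   [S → T]
((T)) => ((i))   [T → i]

S => T => (S) => (T) => ((S)) => ((T)) => ((i))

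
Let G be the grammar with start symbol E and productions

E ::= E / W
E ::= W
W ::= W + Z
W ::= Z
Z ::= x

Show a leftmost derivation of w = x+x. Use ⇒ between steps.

E⇒W⇒W+Z⇒Z+Z⇒x+Z⇒x+x

E ⇒ W   [E ::= W]
W ⇒ W+Z   [W ::= W + Z]
W+Z ⇒ Z+Z   [W ::= Z]
Z+Z ⇒ x+Z   [Z ::= x]
x+Z ⇒ x+x   [Z ::= x]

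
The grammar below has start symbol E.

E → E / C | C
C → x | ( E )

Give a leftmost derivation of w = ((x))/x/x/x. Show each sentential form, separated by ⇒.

E ⇒ E/C ⇒ E/C/C ⇒ E/C/C/C ⇒ C/C/C/C ⇒ (E)/C/C/C ⇒ (C)/C/C/C ⇒ ((E))/C/C/C ⇒ ((C))/C/C/C ⇒ ((x))/C/C/C ⇒ ((x))/x/C/C ⇒ ((x))/x/x/C ⇒ ((x))/x/x/x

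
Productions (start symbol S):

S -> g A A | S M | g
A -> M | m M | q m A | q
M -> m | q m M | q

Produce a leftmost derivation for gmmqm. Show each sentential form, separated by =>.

S=>SM=>gAAM=>gMAM=>gmAM=>gmmMM=>gmmqM=>gmmqm

S => SM   [S -> S M]
SM => gAAM   [S -> g A A]
gAAM => gMAM   [A -> M]
gMAM => gmAM   [M -> m]
gmAM => gmmMM   [A -> m M]
gmmMM => gmmqM   [M -> q]
gmmqM => gmmqm   [M -> m]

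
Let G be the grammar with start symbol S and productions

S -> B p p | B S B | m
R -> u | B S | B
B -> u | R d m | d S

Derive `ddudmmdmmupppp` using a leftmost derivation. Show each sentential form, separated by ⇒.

S ⇒ Bpp   [S -> B p p]
Bpp ⇒ dSpp   [B -> d S]
dSpp ⇒ dBpppp   [S -> B p p]
dBpppp ⇒ ddSpppp   [B -> d S]
ddSpppp ⇒ ddBSBpppp   [S -> B S B]
ddBSBpppp ⇒ ddRdmSBpppp   [B -> R d m]
ddRdmSBpppp ⇒ ddBSdmSBpppp   [R -> B S]
ddBSdmSBpppp ⇒ ddRdmSdmSBpppp   [B -> R d m]
ddRdmSdmSBpppp ⇒ ddudmSdmSBpppp   [R -> u]
ddudmSdmSBpppp ⇒ ddudmmdmSBpppp   [S -> m]
ddudmmdmSBpppp ⇒ ddudmmdmmBpppp   [S -> m]
ddudmmdmmBpppp ⇒ ddudmmdmmupppp   [B -> u]

S⇒Bpp⇒dSpp⇒dBpppp⇒ddSpppp⇒ddBSBpppp⇒ddRdmSBpppp⇒ddBSdmSBpppp⇒ddRdmSdmSBpppp⇒ddudmSdmSBpppp⇒ddudmmdmSBpppp⇒ddudmmdmmBpppp⇒ddudmmdmmupppp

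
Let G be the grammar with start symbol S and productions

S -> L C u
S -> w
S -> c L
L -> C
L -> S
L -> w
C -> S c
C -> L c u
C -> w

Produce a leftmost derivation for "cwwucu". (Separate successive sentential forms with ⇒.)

S ⇒ cL ⇒ cC ⇒ cLcu ⇒ cScu ⇒ cLCucu ⇒ cSCucu ⇒ cwCucu ⇒ cwwucu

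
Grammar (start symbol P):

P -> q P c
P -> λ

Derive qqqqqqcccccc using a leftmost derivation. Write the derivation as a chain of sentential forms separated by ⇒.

P ⇒ qPc   [P -> q P c]
qPc ⇒ qqPcc   [P -> q P c]
qqPcc ⇒ qqqPccc   [P -> q P c]
qqqPccc ⇒ qqqqPcccc   [P -> q P c]
qqqqPcccc ⇒ qqqqqPccccc   [P -> q P c]
qqqqqPccccc ⇒ qqqqqqPcccccc   [P -> q P c]
qqqqqqPcccccc ⇒ qqqqqqcccccc   [P -> λ]

P ⇒ qPc ⇒ qqPcc ⇒ qqqPccc ⇒ qqqqPcccc ⇒ qqqqqPccccc ⇒ qqqqqqPcccccc ⇒ qqqqqqcccccc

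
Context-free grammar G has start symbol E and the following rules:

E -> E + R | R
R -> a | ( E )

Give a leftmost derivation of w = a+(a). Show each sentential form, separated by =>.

E => E+R => R+R => a+R => a+(E) => a+(R) => a+(a)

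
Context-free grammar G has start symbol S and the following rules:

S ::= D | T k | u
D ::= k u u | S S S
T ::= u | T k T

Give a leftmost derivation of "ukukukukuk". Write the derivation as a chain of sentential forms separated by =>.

S => Tk => TkTk => TkTkTk => TkTkTkTk => TkTkTkTkTk => ukTkTkTkTk => ukukTkTkTk => ukukukTkTk => ukukukukTk => ukukukukuk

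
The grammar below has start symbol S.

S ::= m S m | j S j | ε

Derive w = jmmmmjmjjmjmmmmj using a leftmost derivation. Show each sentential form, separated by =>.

S => jSj   [S ::= j S j]
jSj => jmSmj   [S ::= m S m]
jmSmj => jmmSmmj   [S ::= m S m]
jmmSmmj => jmmmSmmmj   [S ::= m S m]
jmmmSmmmj => jmmmmSmmmmj   [S ::= m S m]
jmmmmSmmmmj => jmmmmjSjmmmmj   [S ::= j S j]
jmmmmjSjmmmmj => jmmmmjmSmjmmmmj   [S ::= m S m]
jmmmmjmSmjmmmmj => jmmmmjmjSjmjmmmmj   [S ::= j S j]
jmmmmjmjSjmjmmmmj => jmmmmjmjjmjmmmmj   [S ::= ε]

S => jSj => jmSmj => jmmSmmj => jmmmSmmmj => jmmmmSmmmmj => jmmmmjSjmmmmj => jmmmmjmSmjmmmmj => jmmmmjmjSjmjmmmmj => jmmmmjmjjmjmmmmj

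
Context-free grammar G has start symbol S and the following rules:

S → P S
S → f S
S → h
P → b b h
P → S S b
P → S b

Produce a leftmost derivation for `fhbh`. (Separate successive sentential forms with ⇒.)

S ⇒ fS   [S → f S]
fS ⇒ fPS   [S → P S]
fPS ⇒ fSbS   [P → S b]
fSbS ⇒ fhbS   [S → h]
fhbS ⇒ fhbh   [S → h]

S⇒fS⇒fPS⇒fSbS⇒fhbS⇒fhbh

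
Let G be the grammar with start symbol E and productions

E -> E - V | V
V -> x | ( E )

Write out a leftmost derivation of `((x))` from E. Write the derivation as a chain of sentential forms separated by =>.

E=>V=>(E)=>(V)=>((E))=>((V))=>((x))

E => V   [E -> V]
V => (E)   [V -> ( E )]
(E) => (V)   [E -> V]
(V) => ((E))   [V -> ( E )]
((E)) => ((V))   [E -> V]
((V)) => ((x))   [V -> x]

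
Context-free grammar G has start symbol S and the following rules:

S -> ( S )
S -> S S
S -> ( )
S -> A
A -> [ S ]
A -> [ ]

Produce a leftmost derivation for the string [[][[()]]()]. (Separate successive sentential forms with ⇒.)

S⇒A⇒[S]⇒[SS]⇒[SSS]⇒[ASS]⇒[[]SS]⇒[[]AS]⇒[[][S]S]⇒[[][A]S]⇒[[][[S]]S]⇒[[][[()]]S]⇒[[][[()]]()]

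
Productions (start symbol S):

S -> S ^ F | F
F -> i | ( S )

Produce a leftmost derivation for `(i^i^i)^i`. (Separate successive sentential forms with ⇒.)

S ⇒ S^F ⇒ F^F ⇒ (S)^F ⇒ (S^F)^F ⇒ (S^F^F)^F ⇒ (F^F^F)^F ⇒ (i^F^F)^F ⇒ (i^i^F)^F ⇒ (i^i^i)^F ⇒ (i^i^i)^i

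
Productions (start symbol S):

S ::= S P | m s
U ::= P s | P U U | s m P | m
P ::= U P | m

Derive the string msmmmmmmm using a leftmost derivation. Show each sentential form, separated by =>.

S => SP   [S ::= S P]
SP => SPP   [S ::= S P]
SPP => SPPP   [S ::= S P]
SPPP => SPPPP   [S ::= S P]
SPPPP => msPPPP   [S ::= m s]
msPPPP => msmPPP   [P ::= m]
msmPPP => msmUPPP   [P ::= U P]
msmUPPP => msmPUUPPP   [U ::= P U U]
msmPUUPPP => msmmUUPPP   [P ::= m]
msmmUUPPP => msmmmUPPP   [U ::= m]
msmmmUPPP => msmmmmPPP   [U ::= m]
msmmmmPPP => msmmmmmPP   [P ::= m]
msmmmmmPP => msmmmmmmP   [P ::= m]
msmmmmmmP => msmmmmmmm   [P ::= m]

S=>SP=>SPP=>SPPP=>SPPPP=>msPPPP=>msmPPP=>msmUPPP=>msmPUUPPP=>msmmUUPPP=>msmmmUPPP=>msmmmmPPP=>msmmmmmPP=>msmmmmmmP=>msmmmmmmm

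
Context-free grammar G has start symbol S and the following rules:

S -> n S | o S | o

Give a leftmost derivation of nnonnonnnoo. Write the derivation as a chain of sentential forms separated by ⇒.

S ⇒ nS ⇒ nnS ⇒ nnoS ⇒ nnonS ⇒ nnonnS ⇒ nnonnoS ⇒ nnonnonS ⇒ nnonnonnS ⇒ nnonnonnnS ⇒ nnonnonnnoS ⇒ nnonnonnnoo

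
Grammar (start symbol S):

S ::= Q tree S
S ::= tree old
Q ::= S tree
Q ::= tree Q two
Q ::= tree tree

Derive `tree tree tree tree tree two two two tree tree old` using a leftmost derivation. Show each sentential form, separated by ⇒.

S ⇒ Q tree S ⇒ tree Q two tree S ⇒ tree tree Q two two tree S ⇒ tree tree tree Q two two two tree S ⇒ tree tree tree tree tree two two two tree S ⇒ tree tree tree tree tree two two two tree tree old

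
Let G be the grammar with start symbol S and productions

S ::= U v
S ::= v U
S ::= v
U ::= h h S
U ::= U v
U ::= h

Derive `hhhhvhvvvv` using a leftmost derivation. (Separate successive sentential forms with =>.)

S => Uv   [S ::= U v]
Uv => Uvv   [U ::= U v]
Uvv => Uvvv   [U ::= U v]
Uvvv => hhSvvv   [U ::= h h S]
hhSvvv => hhUvvvv   [S ::= U v]
hhUvvvv => hhhhSvvvv   [U ::= h h S]
hhhhSvvvv => hhhhvUvvvv   [S ::= v U]
hhhhvUvvvv => hhhhvhvvvv   [U ::= h]

S=>Uv=>Uvv=>Uvvv=>hhSvvv=>hhUvvvv=>hhhhSvvvv=>hhhhvUvvvv=>hhhhvhvvvv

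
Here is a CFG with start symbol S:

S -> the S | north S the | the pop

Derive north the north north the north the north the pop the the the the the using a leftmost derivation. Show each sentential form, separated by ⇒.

S ⇒ north S the ⇒ north the S the ⇒ north the north S the the ⇒ north the north north S the the the ⇒ north the north north the S the the the ⇒ north the north north the north S the the the the ⇒ north the north north the north the S the the the the ⇒ north the north north the north the north S the the the the the ⇒ north the north north the north the north the pop the the the the the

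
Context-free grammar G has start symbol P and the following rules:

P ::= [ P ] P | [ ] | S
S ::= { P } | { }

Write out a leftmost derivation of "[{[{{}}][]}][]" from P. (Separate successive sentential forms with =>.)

P => [P]P => [S]P => [{P}]P => [{[P]P}]P => [{[S]P}]P => [{[{P}]P}]P => [{[{S}]P}]P => [{[{{}}]P}]P => [{[{{}}][]}]P => [{[{{}}][]}][]

P => [P]P   [P ::= [ P ] P]
[P]P => [S]P   [P ::= S]
[S]P => [{P}]P   [S ::= { P }]
[{P}]P => [{[P]P}]P   [P ::= [ P ] P]
[{[P]P}]P => [{[S]P}]P   [P ::= S]
[{[S]P}]P => [{[{P}]P}]P   [S ::= { P }]
[{[{P}]P}]P => [{[{S}]P}]P   [P ::= S]
[{[{S}]P}]P => [{[{{}}]P}]P   [S ::= { }]
[{[{{}}]P}]P => [{[{{}}][]}]P   [P ::= [ ]]
[{[{{}}][]}]P => [{[{{}}][]}][]   [P ::= [ ]]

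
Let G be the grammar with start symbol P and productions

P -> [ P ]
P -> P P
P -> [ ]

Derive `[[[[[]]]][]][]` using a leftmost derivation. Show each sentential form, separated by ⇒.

P ⇒ PP ⇒ [P]P ⇒ [PP]P ⇒ [[P]P]P ⇒ [[[P]]P]P ⇒ [[[[P]]]P]P ⇒ [[[[[]]]]P]P ⇒ [[[[[]]]][]]P ⇒ [[[[[]]]][]][]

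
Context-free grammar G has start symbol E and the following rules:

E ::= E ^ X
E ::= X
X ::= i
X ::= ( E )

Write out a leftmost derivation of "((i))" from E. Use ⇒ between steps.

E ⇒ X ⇒ (E) ⇒ (X) ⇒ ((E)) ⇒ ((X)) ⇒ ((i))

E ⇒ X   [E ::= X]
X ⇒ (E)   [X ::= ( E )]
(E) ⇒ (X)   [E ::= X]
(X) ⇒ ((E))   [X ::= ( E )]
((E)) ⇒ ((X))   [E ::= X]
((X)) ⇒ ((i))   [X ::= i]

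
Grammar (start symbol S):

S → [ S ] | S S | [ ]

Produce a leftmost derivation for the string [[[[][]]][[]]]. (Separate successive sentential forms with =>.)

S => [S] => [SS] => [[S]S] => [[[S]]S] => [[[SS]]S] => [[[[]S]]S] => [[[[][]]]S] => [[[[][]]][S]] => [[[[][]]][[]]]

S => [S]   [S → [ S ]]
[S] => [SS]   [S → S S]
[SS] => [[S]S]   [S → [ S ]]
[[S]S] => [[[S]]S]   [S → [ S ]]
[[[S]]S] => [[[SS]]S]   [S → S S]
[[[SS]]S] => [[[[]S]]S]   [S → [ ]]
[[[[]S]]S] => [[[[][]]]S]   [S → [ ]]
[[[[][]]]S] => [[[[][]]][S]]   [S → [ S ]]
[[[[][]]][S]] => [[[[][]]][[]]]   [S → [ ]]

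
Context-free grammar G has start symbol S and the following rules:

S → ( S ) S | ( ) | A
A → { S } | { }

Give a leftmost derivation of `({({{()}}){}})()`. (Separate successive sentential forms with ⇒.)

S ⇒ (S)S   [S → ( S ) S]
(S)S ⇒ (A)S   [S → A]
(A)S ⇒ ({S})S   [A → { S }]
({S})S ⇒ ({(S)S})S   [S → ( S ) S]
({(S)S})S ⇒ ({(A)S})S   [S → A]
({(A)S})S ⇒ ({({S})S})S   [A → { S }]
({({S})S})S ⇒ ({({A})S})S   [S → A]
({({A})S})S ⇒ ({({{S}})S})S   [A → { S }]
({({{S}})S})S ⇒ ({({{()}})S})S   [S → ( )]
({({{()}})S})S ⇒ ({({{()}})A})S   [S → A]
({({{()}})A})S ⇒ ({({{()}}){}})S   [A → { }]
({({{()}}){}})S ⇒ ({({{()}}){}})()   [S → ( )]

S ⇒ (S)S ⇒ (A)S ⇒ ({S})S ⇒ ({(S)S})S ⇒ ({(A)S})S ⇒ ({({S})S})S ⇒ ({({A})S})S ⇒ ({({{S}})S})S ⇒ ({({{()}})S})S ⇒ ({({{()}})A})S ⇒ ({({{()}}){}})S ⇒ ({({{()}}){}})()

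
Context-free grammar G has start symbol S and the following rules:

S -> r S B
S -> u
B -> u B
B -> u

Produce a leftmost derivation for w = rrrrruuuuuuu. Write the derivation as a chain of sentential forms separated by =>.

S => rSB   [S -> r S B]
rSB => rrSBB   [S -> r S B]
rrSBB => rrrSBBB   [S -> r S B]
rrrSBBB => rrrrSBBBB   [S -> r S B]
rrrrSBBBB => rrrrrSBBBBB   [S -> r S B]
rrrrrSBBBBB => rrrrruBBBBB   [S -> u]
rrrrruBBBBB => rrrrruuBBBB   [B -> u]
rrrrruuBBBB => rrrrruuuBBBB   [B -> u B]
rrrrruuuBBBB => rrrrruuuuBBB   [B -> u]
rrrrruuuuBBB => rrrrruuuuuBB   [B -> u]
rrrrruuuuuBB => rrrrruuuuuuB   [B -> u]
rrrrruuuuuuB => rrrrruuuuuuu   [B -> u]

S=>rSB=>rrSBB=>rrrSBBB=>rrrrSBBBB=>rrrrrSBBBBB=>rrrrruBBBBB=>rrrrruuBBBB=>rrrrruuuBBBB=>rrrrruuuuBBB=>rrrrruuuuuBB=>rrrrruuuuuuB=>rrrrruuuuuuu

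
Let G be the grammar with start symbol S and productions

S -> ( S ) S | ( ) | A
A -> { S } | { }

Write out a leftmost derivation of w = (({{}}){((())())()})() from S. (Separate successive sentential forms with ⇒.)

S ⇒ (S)S   [S -> ( S ) S]
(S)S ⇒ ((S)S)S   [S -> ( S ) S]
((S)S)S ⇒ ((A)S)S   [S -> A]
((A)S)S ⇒ (({S})S)S   [A -> { S }]
(({S})S)S ⇒ (({A})S)S   [S -> A]
(({A})S)S ⇒ (({{}})S)S   [A -> { }]
(({{}})S)S ⇒ (({{}})A)S   [S -> A]
(({{}})A)S ⇒ (({{}}){S})S   [A -> { S }]
(({{}}){S})S ⇒ (({{}}){(S)S})S   [S -> ( S ) S]
(({{}}){(S)S})S ⇒ (({{}}){((S)S)S})S   [S -> ( S ) S]
(({{}}){((S)S)S})S ⇒ (({{}}){((())S)S})S   [S -> ( )]
(({{}}){((())S)S})S ⇒ (({{}}){((())())S})S   [S -> ( )]
(({{}}){((())())S})S ⇒ (({{}}){((())())()})S   [S -> ( )]
(({{}}){((())())()})S ⇒ (({{}}){((())())()})()   [S -> ( )]

S⇒(S)S⇒((S)S)S⇒((A)S)S⇒(({S})S)S⇒(({A})S)S⇒(({{}})S)S⇒(({{}})A)S⇒(({{}}){S})S⇒(({{}}){(S)S})S⇒(({{}}){((S)S)S})S⇒(({{}}){((())S)S})S⇒(({{}}){((())())S})S⇒(({{}}){((())())()})S⇒(({{}}){((())())()})()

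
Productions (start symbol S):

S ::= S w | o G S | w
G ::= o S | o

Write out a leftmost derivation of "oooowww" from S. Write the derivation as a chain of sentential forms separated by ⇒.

S⇒Sw⇒oGSw⇒ooSw⇒ooSww⇒oooGSww⇒ooooSww⇒oooowww

S ⇒ Sw   [S ::= S w]
Sw ⇒ oGSw   [S ::= o G S]
oGSw ⇒ ooSw   [G ::= o]
ooSw ⇒ ooSww   [S ::= S w]
ooSww ⇒ oooGSww   [S ::= o G S]
oooGSww ⇒ ooooSww   [G ::= o]
ooooSww ⇒ oooowww   [S ::= w]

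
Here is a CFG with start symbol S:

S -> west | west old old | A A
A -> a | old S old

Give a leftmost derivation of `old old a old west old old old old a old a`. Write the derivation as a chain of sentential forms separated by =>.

S => A A => old S old A => old A A old A => old old S old A old A => old old A A old A old A => old old a A old A old A => old old a old S old old A old A => old old a old west old old old old A old A => old old a old west old old old old a old A => old old a old west old old old old a old a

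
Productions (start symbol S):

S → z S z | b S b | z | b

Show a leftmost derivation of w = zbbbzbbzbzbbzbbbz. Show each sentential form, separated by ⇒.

S ⇒ zSz   [S → z S z]
zSz ⇒ zbSbz   [S → b S b]
zbSbz ⇒ zbbSbbz   [S → b S b]
zbbSbbz ⇒ zbbbSbbbz   [S → b S b]
zbbbSbbbz ⇒ zbbbzSzbbbz   [S → z S z]
zbbbzSzbbbz ⇒ zbbbzbSbzbbbz   [S → b S b]
zbbbzbSbzbbbz ⇒ zbbbzbbSbbzbbbz   [S → b S b]
zbbbzbbSbbzbbbz ⇒ zbbbzbbzSzbbzbbbz   [S → z S z]
zbbbzbbzSzbbzbbbz ⇒ zbbbzbbzbzbbzbbbz   [S → b]

S⇒zSz⇒zbSbz⇒zbbSbbz⇒zbbbSbbbz⇒zbbbzSzbbbz⇒zbbbzbSbzbbbz⇒zbbbzbbSbbzbbbz⇒zbbbzbbzSzbbzbbbz⇒zbbbzbbzbzbbzbbbz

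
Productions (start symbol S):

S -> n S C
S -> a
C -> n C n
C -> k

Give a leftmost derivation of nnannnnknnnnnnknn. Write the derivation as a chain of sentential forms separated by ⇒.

S ⇒ nSC ⇒ nnSCC ⇒ nnaCC ⇒ nnanCnC ⇒ nnannCnnC ⇒ nnannnCnnnC ⇒ nnannnnCnnnnC ⇒ nnannnnknnnnC ⇒ nnannnnknnnnnCn ⇒ nnannnnknnnnnnCnn ⇒ nnannnnknnnnnnknn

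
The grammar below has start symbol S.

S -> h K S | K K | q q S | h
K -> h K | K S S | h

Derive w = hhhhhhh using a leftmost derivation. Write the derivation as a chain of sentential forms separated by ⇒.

S⇒KK⇒KSSK⇒hSSK⇒hhKSSK⇒hhhKSSK⇒hhhhSSK⇒hhhhhSK⇒hhhhhhK⇒hhhhhhh

S ⇒ KK   [S -> K K]
KK ⇒ KSSK   [K -> K S S]
KSSK ⇒ hSSK   [K -> h]
hSSK ⇒ hhKSSK   [S -> h K S]
hhKSSK ⇒ hhhKSSK   [K -> h K]
hhhKSSK ⇒ hhhhSSK   [K -> h]
hhhhSSK ⇒ hhhhhSK   [S -> h]
hhhhhSK ⇒ hhhhhhK   [S -> h]
hhhhhhK ⇒ hhhhhhh   [K -> h]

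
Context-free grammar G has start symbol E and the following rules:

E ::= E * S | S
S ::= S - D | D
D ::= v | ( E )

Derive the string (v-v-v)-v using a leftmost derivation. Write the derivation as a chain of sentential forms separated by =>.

E => S => S-D => D-D => (E)-D => (S)-D => (S-D)-D => (S-D-D)-D => (D-D-D)-D => (v-D-D)-D => (v-v-D)-D => (v-v-v)-D => (v-v-v)-v

E => S   [E ::= S]
S => S-D   [S ::= S - D]
S-D => D-D   [S ::= D]
D-D => (E)-D   [D ::= ( E )]
(E)-D => (S)-D   [E ::= S]
(S)-D => (S-D)-D   [S ::= S - D]
(S-D)-D => (S-D-D)-D   [S ::= S - D]
(S-D-D)-D => (D-D-D)-D   [S ::= D]
(D-D-D)-D => (v-D-D)-D   [D ::= v]
(v-D-D)-D => (v-v-D)-D   [D ::= v]
(v-v-D)-D => (v-v-v)-D   [D ::= v]
(v-v-v)-D => (v-v-v)-v   [D ::= v]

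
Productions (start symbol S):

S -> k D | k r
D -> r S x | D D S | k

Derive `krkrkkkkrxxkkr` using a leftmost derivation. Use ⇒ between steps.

S ⇒ kD ⇒ kDDS ⇒ krSxDS ⇒ krkDxDS ⇒ krkrSxxDS ⇒ krkrkDxxDS ⇒ krkrkDDSxxDS ⇒ krkrkkDSxxDS ⇒ krkrkkkSxxDS ⇒ krkrkkkkrxxDS ⇒ krkrkkkkrxxkS ⇒ krkrkkkkrxxkkr

S ⇒ kD   [S -> k D]
kD ⇒ kDDS   [D -> D D S]
kDDS ⇒ krSxDS   [D -> r S x]
krSxDS ⇒ krkDxDS   [S -> k D]
krkDxDS ⇒ krkrSxxDS   [D -> r S x]
krkrSxxDS ⇒ krkrkDxxDS   [S -> k D]
krkrkDxxDS ⇒ krkrkDDSxxDS   [D -> D D S]
krkrkDDSxxDS ⇒ krkrkkDSxxDS   [D -> k]
krkrkkDSxxDS ⇒ krkrkkkSxxDS   [D -> k]
krkrkkkSxxDS ⇒ krkrkkkkrxxDS   [S -> k r]
krkrkkkkrxxDS ⇒ krkrkkkkrxxkS   [D -> k]
krkrkkkkrxxkS ⇒ krkrkkkkrxxkkr   [S -> k r]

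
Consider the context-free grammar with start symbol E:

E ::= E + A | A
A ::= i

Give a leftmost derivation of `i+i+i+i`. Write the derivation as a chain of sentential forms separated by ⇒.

E ⇒ E+A   [E ::= E + A]
E+A ⇒ E+A+A   [E ::= E + A]
E+A+A ⇒ E+A+A+A   [E ::= E + A]
E+A+A+A ⇒ A+A+A+A   [E ::= A]
A+A+A+A ⇒ i+A+A+A   [A ::= i]
i+A+A+A ⇒ i+i+A+A   [A ::= i]
i+i+A+A ⇒ i+i+i+A   [A ::= i]
i+i+i+A ⇒ i+i+i+i   [A ::= i]

E⇒E+A⇒E+A+A⇒E+A+A+A⇒A+A+A+A⇒i+A+A+A⇒i+i+A+A⇒i+i+i+A⇒i+i+i+i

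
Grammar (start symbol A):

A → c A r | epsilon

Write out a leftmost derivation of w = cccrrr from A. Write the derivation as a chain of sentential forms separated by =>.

A => cAr => ccArr => cccArrr => cccrrr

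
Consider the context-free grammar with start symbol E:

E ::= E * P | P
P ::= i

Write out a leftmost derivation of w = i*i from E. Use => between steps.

E=>E*P=>P*P=>i*P=>i*i

E => E*P   [E ::= E * P]
E*P => P*P   [E ::= P]
P*P => i*P   [P ::= i]
i*P => i*i   [P ::= i]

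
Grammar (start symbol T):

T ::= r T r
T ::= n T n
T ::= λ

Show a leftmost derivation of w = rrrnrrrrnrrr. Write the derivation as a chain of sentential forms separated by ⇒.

T ⇒ rTr ⇒ rrTrr ⇒ rrrTrrr ⇒ rrrnTnrrr ⇒ rrrnrTrnrrr ⇒ rrrnrrTrrnrrr ⇒ rrrnrrrrnrrr

T ⇒ rTr   [T ::= r T r]
rTr ⇒ rrTrr   [T ::= r T r]
rrTrr ⇒ rrrTrrr   [T ::= r T r]
rrrTrrr ⇒ rrrnTnrrr   [T ::= n T n]
rrrnTnrrr ⇒ rrrnrTrnrrr   [T ::= r T r]
rrrnrTrnrrr ⇒ rrrnrrTrrnrrr   [T ::= r T r]
rrrnrrTrrnrrr ⇒ rrrnrrrrnrrr   [T ::= λ]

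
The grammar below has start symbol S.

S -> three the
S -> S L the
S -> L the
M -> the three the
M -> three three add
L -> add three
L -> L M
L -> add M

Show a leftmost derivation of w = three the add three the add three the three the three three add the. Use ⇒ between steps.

S ⇒ S L the   [S -> S L the]
S L the ⇒ S L the L the   [S -> S L the]
S L the L the ⇒ three the L the L the   [S -> three the]
three the L the L the ⇒ three the add three the L the   [L -> add three]
three the add three the L the ⇒ three the add three the L M the   [L -> L M]
three the add three the L M the ⇒ three the add three the L M M the   [L -> L M]
three the add three the L M M the ⇒ three the add three the add three M M the   [L -> add three]
three the add three the add three M M the ⇒ three the add three the add three the three the M the   [M -> the three the]
three the add three the add three the three the M the ⇒ three the add three the add three the three the three three add the   [M -> three three add]

S ⇒ S L the ⇒ S L the L the ⇒ three the L the L the ⇒ three the add three the L the ⇒ three the add three the L M the ⇒ three the add three the L M M the ⇒ three the add three the add three M M the ⇒ three the add three the add three the three the M the ⇒ three the add three the add three the three the three three add the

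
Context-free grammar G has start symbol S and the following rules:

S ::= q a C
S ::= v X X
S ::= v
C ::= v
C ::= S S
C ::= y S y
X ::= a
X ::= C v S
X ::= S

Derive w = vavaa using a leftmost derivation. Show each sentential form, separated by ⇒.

S ⇒ vXX ⇒ vaX ⇒ vaS ⇒ vavXX ⇒ vavaX ⇒ vavaa

S ⇒ vXX   [S ::= v X X]
vXX ⇒ vaX   [X ::= a]
vaX ⇒ vaS   [X ::= S]
vaS ⇒ vavXX   [S ::= v X X]
vavXX ⇒ vavaX   [X ::= a]
vavaX ⇒ vavaa   [X ::= a]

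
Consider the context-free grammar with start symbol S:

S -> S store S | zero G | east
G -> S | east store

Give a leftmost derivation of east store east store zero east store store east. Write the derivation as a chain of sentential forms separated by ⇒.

S ⇒ S store S   [S -> S store S]
S store S ⇒ S store S store S   [S -> S store S]
S store S store S ⇒ east store S store S   [S -> east]
east store S store S ⇒ east store east store S   [S -> east]
east store east store S ⇒ east store east store S store S   [S -> S store S]
east store east store S store S ⇒ east store east store zero G store S   [S -> zero G]
east store east store zero G store S ⇒ east store east store zero east store store S   [G -> east store]
east store east store zero east store store S ⇒ east store east store zero east store store east   [S -> east]

S ⇒ S store S ⇒ S store S store S ⇒ east store S store S ⇒ east store east store S ⇒ east store east store S store S ⇒ east store east store zero G store S ⇒ east store east store zero east store store S ⇒ east store east store zero east store store east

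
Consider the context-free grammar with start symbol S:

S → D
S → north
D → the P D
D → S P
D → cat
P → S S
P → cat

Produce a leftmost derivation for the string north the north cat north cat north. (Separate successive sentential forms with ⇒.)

S ⇒ D ⇒ S P ⇒ north P ⇒ north S S ⇒ north D S ⇒ north the P D S ⇒ north the S S D S ⇒ north the D S D S ⇒ north the S P S D S ⇒ north the north P S D S ⇒ north the north cat S D S ⇒ north the north cat north D S ⇒ north the north cat north cat S ⇒ north the north cat north cat north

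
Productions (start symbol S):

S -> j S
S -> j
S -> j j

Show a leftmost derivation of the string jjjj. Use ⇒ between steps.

S ⇒ jS ⇒ jjS ⇒ jjjS ⇒ jjjj

S ⇒ jS   [S -> j S]
jS ⇒ jjS   [S -> j S]
jjS ⇒ jjjS   [S -> j S]
jjjS ⇒ jjjj   [S -> j]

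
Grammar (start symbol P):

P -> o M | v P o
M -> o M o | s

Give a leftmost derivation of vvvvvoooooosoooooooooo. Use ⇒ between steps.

P ⇒ vPo   [P -> v P o]
vPo ⇒ vvPoo   [P -> v P o]
vvPoo ⇒ vvvPooo   [P -> v P o]
vvvPooo ⇒ vvvvPoooo   [P -> v P o]
vvvvPoooo ⇒ vvvvvPooooo   [P -> v P o]
vvvvvPooooo ⇒ vvvvvoMooooo   [P -> o M]
vvvvvoMooooo ⇒ vvvvvooMoooooo   [M -> o M o]
vvvvvooMoooooo ⇒ vvvvvoooMooooooo   [M -> o M o]
vvvvvoooMooooooo ⇒ vvvvvooooMoooooooo   [M -> o M o]
vvvvvooooMoooooooo ⇒ vvvvvoooooMooooooooo   [M -> o M o]
vvvvvoooooMooooooooo ⇒ vvvvvooooooMoooooooooo   [M -> o M o]
vvvvvooooooMoooooooooo ⇒ vvvvvoooooosoooooooooo   [M -> s]

P ⇒ vPo ⇒ vvPoo ⇒ vvvPooo ⇒ vvvvPoooo ⇒ vvvvvPooooo ⇒ vvvvvoMooooo ⇒ vvvvvooMoooooo ⇒ vvvvvoooMooooooo ⇒ vvvvvooooMoooooooo ⇒ vvvvvoooooMooooooooo ⇒ vvvvvooooooMoooooooooo ⇒ vvvvvoooooosoooooooooo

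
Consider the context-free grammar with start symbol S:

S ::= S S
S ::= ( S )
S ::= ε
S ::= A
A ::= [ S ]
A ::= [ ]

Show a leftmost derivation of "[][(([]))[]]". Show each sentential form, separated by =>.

S => SS   [S ::= S S]
SS => SSS   [S ::= S S]
SSS => ASS   [S ::= A]
ASS => []SS   [A ::= [ ]]
[]SS => []S   [S ::= ε]
[]S => []A   [S ::= A]
[]A => [][S]   [A ::= [ S ]]
[][S] => [][SS]   [S ::= S S]
[][SS] => [][(S)S]   [S ::= ( S )]
[][(S)S] => [][((S))S]   [S ::= ( S )]
[][((S))S] => [][((A))S]   [S ::= A]
[][((A))S] => [][(([]))S]   [A ::= [ ]]
[][(([]))S] => [][(([]))A]   [S ::= A]
[][(([]))A] => [][(([]))[]]   [A ::= [ ]]

S => SS => SSS => ASS => []SS => []S => []A => [][S] => [][SS] => [][(S)S] => [][((S))S] => [][((A))S] => [][(([]))S] => [][(([]))A] => [][(([]))[]]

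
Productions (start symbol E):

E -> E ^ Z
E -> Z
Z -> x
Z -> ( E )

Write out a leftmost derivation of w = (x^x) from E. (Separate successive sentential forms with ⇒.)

E ⇒ Z ⇒ (E) ⇒ (E^Z) ⇒ (Z^Z) ⇒ (x^Z) ⇒ (x^x)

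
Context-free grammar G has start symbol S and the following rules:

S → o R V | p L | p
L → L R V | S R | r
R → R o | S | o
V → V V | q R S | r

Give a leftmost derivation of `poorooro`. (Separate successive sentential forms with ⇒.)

S ⇒ pL   [S → p L]
pL ⇒ pSR   [L → S R]
pSR ⇒ poRVR   [S → o R V]
poRVR ⇒ pooVR   [R → o]
pooVR ⇒ poorR   [V → r]
poorR ⇒ poorRo   [R → R o]
poorRo ⇒ poorSo   [R → S]
poorSo ⇒ pooroRVo   [S → o R V]
pooroRVo ⇒ poorooVo   [R → o]
poorooVo ⇒ poorooro   [V → r]

S⇒pL⇒pSR⇒poRVR⇒pooVR⇒poorR⇒poorRo⇒poorSo⇒pooroRVo⇒poorooVo⇒poorooro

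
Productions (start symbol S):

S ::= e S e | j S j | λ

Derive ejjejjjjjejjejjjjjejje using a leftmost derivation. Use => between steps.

S => eSe   [S ::= e S e]
eSe => ejSje   [S ::= j S j]
ejSje => ejjSjje   [S ::= j S j]
ejjSjje => ejjeSejje   [S ::= e S e]
ejjeSejje => ejjejSjejje   [S ::= j S j]
ejjejSjejje => ejjejjSjjejje   [S ::= j S j]
ejjejjSjjejje => ejjejjjSjjjejje   [S ::= j S j]
ejjejjjSjjjejje => ejjejjjjSjjjjejje   [S ::= j S j]
ejjejjjjSjjjjejje => ejjejjjjjSjjjjjejje   [S ::= j S j]
ejjejjjjjSjjjjjejje => ejjejjjjjeSejjjjjejje   [S ::= e S e]
ejjejjjjjeSejjjjjejje => ejjejjjjjejSjejjjjjejje   [S ::= j S j]
ejjejjjjjejSjejjjjjejje => ejjejjjjjejjejjjjjejje   [S ::= λ]

S => eSe => ejSje => ejjSjje => ejjeSejje => ejjejSjejje => ejjejjSjjejje => ejjejjjSjjjejje => ejjejjjjSjjjjejje => ejjejjjjjSjjjjjejje => ejjejjjjjeSejjjjjejje => ejjejjjjjejSjejjjjjejje => ejjejjjjjejjejjjjjejje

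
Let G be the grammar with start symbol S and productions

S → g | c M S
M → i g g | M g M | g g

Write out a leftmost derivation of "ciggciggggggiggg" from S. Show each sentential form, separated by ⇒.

S ⇒ cMS   [S → c M S]
cMS ⇒ ciggS   [M → i g g]
ciggS ⇒ ciggcMS   [S → c M S]
ciggcMS ⇒ ciggcMgMS   [M → M g M]
ciggcMgMS ⇒ ciggcMgMgMS   [M → M g M]
ciggcMgMgMS ⇒ ciggcigggMgMS   [M → i g g]
ciggcigggMgMS ⇒ ciggciggggggMS   [M → g g]
ciggciggggggMS ⇒ ciggciggggggiggS   [M → i g g]
ciggciggggggiggS ⇒ ciggciggggggiggg   [S → g]

S ⇒ cMS ⇒ ciggS ⇒ ciggcMS ⇒ ciggcMgMS ⇒ ciggcMgMgMS ⇒ ciggcigggMgMS ⇒ ciggciggggggMS ⇒ ciggciggggggiggS ⇒ ciggciggggggiggg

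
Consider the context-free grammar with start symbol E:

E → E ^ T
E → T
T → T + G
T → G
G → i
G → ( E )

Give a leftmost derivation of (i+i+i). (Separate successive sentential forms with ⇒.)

E⇒T⇒G⇒(E)⇒(T)⇒(T+G)⇒(T+G+G)⇒(G+G+G)⇒(i+G+G)⇒(i+i+G)⇒(i+i+i)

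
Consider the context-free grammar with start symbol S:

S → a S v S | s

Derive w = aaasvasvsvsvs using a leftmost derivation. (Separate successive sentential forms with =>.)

S=>aSvS=>aaSvSvS=>aaaSvSvSvS=>aaasvSvSvS=>aaasvaSvSvSvS=>aaasvasvSvSvS=>aaasvasvsvSvS=>aaasvasvsvsvS=>aaasvasvsvsvs

S => aSvS   [S → a S v S]
aSvS => aaSvSvS   [S → a S v S]
aaSvSvS => aaaSvSvSvS   [S → a S v S]
aaaSvSvSvS => aaasvSvSvS   [S → s]
aaasvSvSvS => aaasvaSvSvSvS   [S → a S v S]
aaasvaSvSvSvS => aaasvasvSvSvS   [S → s]
aaasvasvSvSvS => aaasvasvsvSvS   [S → s]
aaasvasvsvSvS => aaasvasvsvsvS   [S → s]
aaasvasvsvsvS => aaasvasvsvsvs   [S → s]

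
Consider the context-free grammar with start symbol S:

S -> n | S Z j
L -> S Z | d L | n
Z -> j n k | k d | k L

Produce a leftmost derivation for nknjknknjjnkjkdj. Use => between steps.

S=>SZj=>SZjZj=>nZjZj=>nkLjZj=>nknjZj=>nknjkLj=>nknjkSZj=>nknjkSZjZj=>nknjkSZjZjZj=>nknjknZjZjZj=>nknjknkLjZjZj=>nknjknknjZjZj=>nknjknknjjnkjZj=>nknjknknjjnkjkdj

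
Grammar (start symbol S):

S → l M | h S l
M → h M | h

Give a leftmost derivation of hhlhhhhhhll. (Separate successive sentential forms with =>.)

S => hSl   [S → h S l]
hSl => hhSll   [S → h S l]
hhSll => hhlMll   [S → l M]
hhlMll => hhlhMll   [M → h M]
hhlhMll => hhlhhMll   [M → h M]
hhlhhMll => hhlhhhMll   [M → h M]
hhlhhhMll => hhlhhhhMll   [M → h M]
hhlhhhhMll => hhlhhhhhMll   [M → h M]
hhlhhhhhMll => hhlhhhhhhll   [M → h]

S => hSl => hhSll => hhlMll => hhlhMll => hhlhhMll => hhlhhhMll => hhlhhhhMll => hhlhhhhhMll => hhlhhhhhhll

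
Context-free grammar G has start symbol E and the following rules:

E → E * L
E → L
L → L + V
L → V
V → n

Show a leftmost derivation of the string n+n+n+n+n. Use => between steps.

E => L => L+V => L+V+V => L+V+V+V => L+V+V+V+V => V+V+V+V+V => n+V+V+V+V => n+n+V+V+V => n+n+n+V+V => n+n+n+n+V => n+n+n+n+n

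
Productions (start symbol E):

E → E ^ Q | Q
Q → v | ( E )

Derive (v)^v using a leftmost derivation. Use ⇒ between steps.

E ⇒ E^Q   [E → E ^ Q]
E^Q ⇒ Q^Q   [E → Q]
Q^Q ⇒ (E)^Q   [Q → ( E )]
(E)^Q ⇒ (Q)^Q   [E → Q]
(Q)^Q ⇒ (v)^Q   [Q → v]
(v)^Q ⇒ (v)^v   [Q → v]

E ⇒ E^Q ⇒ Q^Q ⇒ (E)^Q ⇒ (Q)^Q ⇒ (v)^Q ⇒ (v)^v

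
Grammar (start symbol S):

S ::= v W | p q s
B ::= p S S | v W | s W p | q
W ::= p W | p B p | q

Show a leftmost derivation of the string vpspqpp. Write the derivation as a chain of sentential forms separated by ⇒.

S ⇒ vW   [S ::= v W]
vW ⇒ vpBp   [W ::= p B p]
vpBp ⇒ vpsWpp   [B ::= s W p]
vpsWpp ⇒ vpspWpp   [W ::= p W]
vpspWpp ⇒ vpspqpp   [W ::= q]

S ⇒ vW ⇒ vpBp ⇒ vpsWpp ⇒ vpspWpp ⇒ vpspqpp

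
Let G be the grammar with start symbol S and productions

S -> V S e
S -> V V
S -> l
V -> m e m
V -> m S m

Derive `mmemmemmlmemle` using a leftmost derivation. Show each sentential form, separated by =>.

S => VSe   [S -> V S e]
VSe => mSmSe   [V -> m S m]
mSmSe => mVSemSe   [S -> V S e]
mVSemSe => mmemSemSe   [V -> m e m]
mmemSemSe => mmemVVemSe   [S -> V V]
mmemVVemSe => mmemmemVemSe   [V -> m e m]
mmemmemVemSe => mmemmemmSmemSe   [V -> m S m]
mmemmemmSmemSe => mmemmemmlmemSe   [S -> l]
mmemmemmlmemSe => mmemmemmlmemle   [S -> l]

S=>VSe=>mSmSe=>mVSemSe=>mmemSemSe=>mmemVVemSe=>mmemmemVemSe=>mmemmemmSmemSe=>mmemmemmlmemSe=>mmemmemmlmemle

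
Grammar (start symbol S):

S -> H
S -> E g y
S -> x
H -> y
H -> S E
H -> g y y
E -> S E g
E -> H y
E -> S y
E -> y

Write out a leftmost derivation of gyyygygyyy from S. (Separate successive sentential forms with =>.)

S => H   [S -> H]
H => SE   [H -> S E]
SE => EgyE   [S -> E g y]
EgyE => SygyE   [E -> S y]
SygyE => HygyE   [S -> H]
HygyE => gyyygyE   [H -> g y y]
gyyygyE => gyyygyHy   [E -> H y]
gyyygyHy => gyyygygyyy   [H -> g y y]

S => H => SE => EgyE => SygyE => HygyE => gyyygyE => gyyygyHy => gyyygygyyy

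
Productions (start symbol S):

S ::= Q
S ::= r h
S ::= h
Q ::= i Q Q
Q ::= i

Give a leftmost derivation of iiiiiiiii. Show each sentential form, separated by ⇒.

S ⇒ Q ⇒ iQQ ⇒ iiQQQ ⇒ iiiQQQQ ⇒ iiiiQQQQQ ⇒ iiiiiQQQQ ⇒ iiiiiiQQQ ⇒ iiiiiiiQQ ⇒ iiiiiiiiQ ⇒ iiiiiiiii

S ⇒ Q   [S ::= Q]
Q ⇒ iQQ   [Q ::= i Q Q]
iQQ ⇒ iiQQQ   [Q ::= i Q Q]
iiQQQ ⇒ iiiQQQQ   [Q ::= i Q Q]
iiiQQQQ ⇒ iiiiQQQQQ   [Q ::= i Q Q]
iiiiQQQQQ ⇒ iiiiiQQQQ   [Q ::= i]
iiiiiQQQQ ⇒ iiiiiiQQQ   [Q ::= i]
iiiiiiQQQ ⇒ iiiiiiiQQ   [Q ::= i]
iiiiiiiQQ ⇒ iiiiiiiiQ   [Q ::= i]
iiiiiiiiQ ⇒ iiiiiiiii   [Q ::= i]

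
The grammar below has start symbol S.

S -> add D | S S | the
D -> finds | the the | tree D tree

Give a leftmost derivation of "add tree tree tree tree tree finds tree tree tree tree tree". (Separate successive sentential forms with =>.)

S => add D => add tree D tree => add tree tree D tree tree => add tree tree tree D tree tree tree => add tree tree tree tree D tree tree tree tree => add tree tree tree tree tree D tree tree tree tree tree => add tree tree tree tree tree finds tree tree tree tree tree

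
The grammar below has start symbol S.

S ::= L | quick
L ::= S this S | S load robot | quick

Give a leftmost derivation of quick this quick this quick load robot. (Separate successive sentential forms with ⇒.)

S ⇒ L ⇒ S load robot ⇒ L load robot ⇒ S this S load robot ⇒ quick this S load robot ⇒ quick this L load robot ⇒ quick this S this S load robot ⇒ quick this quick this S load robot ⇒ quick this quick this quick load robot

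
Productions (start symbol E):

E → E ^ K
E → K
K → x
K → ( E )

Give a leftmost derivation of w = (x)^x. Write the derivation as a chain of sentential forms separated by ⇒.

E⇒E^K⇒K^K⇒(E)^K⇒(K)^K⇒(x)^K⇒(x)^x

E ⇒ E^K   [E → E ^ K]
E^K ⇒ K^K   [E → K]
K^K ⇒ (E)^K   [K → ( E )]
(E)^K ⇒ (K)^K   [E → K]
(K)^K ⇒ (x)^K   [K → x]
(x)^K ⇒ (x)^x   [K → x]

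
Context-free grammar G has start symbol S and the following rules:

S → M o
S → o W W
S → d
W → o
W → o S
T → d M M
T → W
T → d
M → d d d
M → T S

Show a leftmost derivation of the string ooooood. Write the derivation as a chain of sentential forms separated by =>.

S=>oWW=>ooW=>oooS=>ooooWW=>oooooW=>ooooooS=>ooooood

S => oWW   [S → o W W]
oWW => ooW   [W → o]
ooW => oooS   [W → o S]
oooS => ooooWW   [S → o W W]
ooooWW => oooooW   [W → o]
oooooW => ooooooS   [W → o S]
ooooooS => ooooood   [S → d]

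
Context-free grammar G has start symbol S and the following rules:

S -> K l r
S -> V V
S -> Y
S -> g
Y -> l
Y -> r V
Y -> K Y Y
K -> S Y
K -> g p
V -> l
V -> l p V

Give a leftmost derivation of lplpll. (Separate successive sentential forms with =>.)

S => VV => lpVV => lplpVV => lplplV => lplpll

S => VV   [S -> V V]
VV => lpVV   [V -> l p V]
lpVV => lplpVV   [V -> l p V]
lplpVV => lplplV   [V -> l]
lplplV => lplpll   [V -> l]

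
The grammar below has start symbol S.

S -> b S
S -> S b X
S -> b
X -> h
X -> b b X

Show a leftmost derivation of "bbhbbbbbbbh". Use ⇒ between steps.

S ⇒ SbX   [S -> S b X]
SbX ⇒ SbXbX   [S -> S b X]
SbXbX ⇒ bbXbX   [S -> b]
bbXbX ⇒ bbhbX   [X -> h]
bbhbX ⇒ bbhbbbX   [X -> b b X]
bbhbbbX ⇒ bbhbbbbbX   [X -> b b X]
bbhbbbbbX ⇒ bbhbbbbbbbX   [X -> b b X]
bbhbbbbbbbX ⇒ bbhbbbbbbbh   [X -> h]

S ⇒ SbX ⇒ SbXbX ⇒ bbXbX ⇒ bbhbX ⇒ bbhbbbX ⇒ bbhbbbbbX ⇒ bbhbbbbbbbX ⇒ bbhbbbbbbbh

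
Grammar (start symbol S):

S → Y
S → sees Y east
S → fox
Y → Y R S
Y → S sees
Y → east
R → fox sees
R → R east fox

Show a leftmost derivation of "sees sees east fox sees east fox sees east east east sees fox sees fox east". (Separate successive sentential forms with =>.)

S => sees Y east => sees Y R S east => sees S sees R S east => sees sees Y east sees R S east => sees sees Y R S east sees R S east => sees sees east R S east sees R S east => sees sees east R east fox S east sees R S east => sees sees east fox sees east fox S east sees R S east => sees sees east fox sees east fox sees Y east east sees R S east => sees sees east fox sees east fox sees east east east sees R S east => sees sees east fox sees east fox sees east east east sees fox sees S east => sees sees east fox sees east fox sees east east east sees fox sees fox east

S => sees Y east   [S → sees Y east]
sees Y east => sees Y R S east   [Y → Y R S]
sees Y R S east => sees S sees R S east   [Y → S sees]
sees S sees R S east => sees sees Y east sees R S east   [S → sees Y east]
sees sees Y east sees R S east => sees sees Y R S east sees R S east   [Y → Y R S]
sees sees Y R S east sees R S east => sees sees east R S east sees R S east   [Y → east]
sees sees east R S east sees R S east => sees sees east R east fox S east sees R S east   [R → R east fox]
sees sees east R east fox S east sees R S east => sees sees east fox sees east fox S east sees R S east   [R → fox sees]
sees sees east fox sees east fox S east sees R S east => sees sees east fox sees east fox sees Y east east sees R S east   [S → sees Y east]
sees sees east fox sees east fox sees Y east east sees R S east => sees sees east fox sees east fox sees east east east sees R S east   [Y → east]
sees sees east fox sees east fox sees east east east sees R S east => sees sees east fox sees east fox sees east east east sees fox sees S east   [R → fox sees]
sees sees east fox sees east fox sees east east east sees fox sees S east => sees sees east fox sees east fox sees east east east sees fox sees fox east   [S → fox]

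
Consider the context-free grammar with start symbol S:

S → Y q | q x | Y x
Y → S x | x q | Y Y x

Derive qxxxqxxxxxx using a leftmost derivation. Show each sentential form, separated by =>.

S => Yx => Sxx => Yxxx => Sxxxx => Yxxxxx => YYxxxxxx => SxYxxxxxx => qxxYxxxxxx => qxxxqxxxxxx

S => Yx   [S → Y x]
Yx => Sxx   [Y → S x]
Sxx => Yxxx   [S → Y x]
Yxxx => Sxxxx   [Y → S x]
Sxxxx => Yxxxxx   [S → Y x]
Yxxxxx => YYxxxxxx   [Y → Y Y x]
YYxxxxxx => SxYxxxxxx   [Y → S x]
SxYxxxxxx => qxxYxxxxxx   [S → q x]
qxxYxxxxxx => qxxxqxxxxxx   [Y → x q]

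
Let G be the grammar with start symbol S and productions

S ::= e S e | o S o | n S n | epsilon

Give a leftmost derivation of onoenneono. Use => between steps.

S => oSo => onSno => onoSono => onoeSeono => onoenSneono => onoenneono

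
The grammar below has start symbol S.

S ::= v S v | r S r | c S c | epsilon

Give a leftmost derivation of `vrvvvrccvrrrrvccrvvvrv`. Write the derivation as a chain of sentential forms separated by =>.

S => vSv => vrSrv => vrvSvrv => vrvvSvvrv => vrvvvSvvvrv => vrvvvrSrvvvrv => vrvvvrcScrvvvrv => vrvvvrccSccrvvvrv => vrvvvrccvSvccrvvvrv => vrvvvrccvrSrvccrvvvrv => vrvvvrccvrrSrrvccrvvvrv => vrvvvrccvrrrrvccrvvvrv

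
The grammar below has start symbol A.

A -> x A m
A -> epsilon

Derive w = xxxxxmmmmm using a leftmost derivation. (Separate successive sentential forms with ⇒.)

A ⇒ xAm ⇒ xxAmm ⇒ xxxAmmm ⇒ xxxxAmmmm ⇒ xxxxxAmmmmm ⇒ xxxxxmmmmm

A ⇒ xAm   [A -> x A m]
xAm ⇒ xxAmm   [A -> x A m]
xxAmm ⇒ xxxAmmm   [A -> x A m]
xxxAmmm ⇒ xxxxAmmmm   [A -> x A m]
xxxxAmmmm ⇒ xxxxxAmmmmm   [A -> x A m]
xxxxxAmmmmm ⇒ xxxxxmmmmm   [A -> epsilon]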